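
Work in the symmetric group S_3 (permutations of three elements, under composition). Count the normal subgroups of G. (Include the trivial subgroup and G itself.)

3

G has 6 subgroups. Checking conjugation-invariance by order — order 1: 1/1 normal; order 2: 0/3 normal; order 3: 1/1 normal; order 6: 1/1 normal.
Total normal subgroups: 3.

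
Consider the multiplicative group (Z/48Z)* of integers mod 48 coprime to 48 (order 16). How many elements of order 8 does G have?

0

No element of G has order 8 (even though 8 | 16).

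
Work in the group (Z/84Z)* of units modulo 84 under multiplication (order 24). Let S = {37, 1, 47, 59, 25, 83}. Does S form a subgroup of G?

Yes

|S| = 6 divides |G| = 24, consistent with Lagrange.
S contains the identity, every element's inverse is in S, and S is closed under ·: it is a subgroup.
In fact S = ⟨59⟩.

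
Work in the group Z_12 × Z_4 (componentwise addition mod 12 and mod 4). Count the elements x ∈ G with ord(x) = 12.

24

An element (a,b) has order lcm(ord(a), ord(b)); count pairs with lcm equal to 12.
Enumerating gives 24 such elements.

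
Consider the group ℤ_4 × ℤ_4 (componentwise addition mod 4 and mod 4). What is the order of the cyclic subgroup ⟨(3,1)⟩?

The order of (3,1) in Z_4 × Z_4 is lcm(ord(3) in Z_4, ord(1) in Z_4).
ord(3) = 4 and ord(1) = 4, so |⟨(3,1)⟩| = lcm(4, 4) = 4.

4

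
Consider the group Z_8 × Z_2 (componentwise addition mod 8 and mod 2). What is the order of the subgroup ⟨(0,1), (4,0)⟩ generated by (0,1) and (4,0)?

4

|⟨(0,1)⟩| = 2 and |⟨(4,0)⟩| = 2, so |H| is a multiple of lcm(2, 2) = 2 and divides |G| = 16.
Closing under the operation: H = {(0,0), (0,1), (4,0), (4,1)}, so |H| = 4.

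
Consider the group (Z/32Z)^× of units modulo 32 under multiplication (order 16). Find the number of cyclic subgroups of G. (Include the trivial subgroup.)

8

A cyclic subgroup of order d is generated by each of its φ(d) elements of order d, so the cyclic subgroups of order d number (#elements of order d)/φ(d).
Cyclic subgroups by order — order 1: 1; order 2: 3; order 4: 2; order 8: 2.
Total: 8.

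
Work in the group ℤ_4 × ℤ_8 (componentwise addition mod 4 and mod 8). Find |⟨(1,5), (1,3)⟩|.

16

|⟨(1,5)⟩| = 8 and |⟨(1,3)⟩| = 8, so |H| is a multiple of lcm(8, 8) = 8 and divides |G| = 32.
Closing under the operation: H = {(0,0), (0,2), (0,4), (0,6), (1,1), (1,3), (1,5), (1,7), (2,0), (2,2), (2,4), (2,6), (3,1), (3,3), (3,5), (3,7)}, so |H| = 16.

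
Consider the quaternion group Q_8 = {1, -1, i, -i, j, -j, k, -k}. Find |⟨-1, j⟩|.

|⟨-1⟩| = 2 and |⟨j⟩| = 4, so |H| is a multiple of lcm(2, 4) = 4 and divides |G| = 8.
Closing under the operation: H = {1, -1, j, -j}, so |H| = 4.

4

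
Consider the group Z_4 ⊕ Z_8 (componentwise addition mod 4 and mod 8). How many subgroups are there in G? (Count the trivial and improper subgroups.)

|G| = 32, so by Lagrange every subgroup order divides 32. Divisors: 1, 2, 4, 8, 16, 32.
Subgroups by order — order 1: 1; order 2: 3; order 4: 7; order 8: 7; order 16: 3; order 32: 1.
Total: 1 + 3 + 7 + 7 + 3 + 1 = 22.

22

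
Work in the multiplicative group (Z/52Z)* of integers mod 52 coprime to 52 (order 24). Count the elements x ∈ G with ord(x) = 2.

The elements of order 2 are: 25, 27, 51.
That's 3.

3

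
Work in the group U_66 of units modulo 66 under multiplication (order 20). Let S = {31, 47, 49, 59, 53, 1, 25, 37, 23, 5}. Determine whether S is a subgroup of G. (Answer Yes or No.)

Yes

|S| = 10 divides |G| = 20, consistent with Lagrange.
S contains the identity, every element's inverse is in S, and S is closed under ·: it is a subgroup.
In fact S = ⟨5⟩.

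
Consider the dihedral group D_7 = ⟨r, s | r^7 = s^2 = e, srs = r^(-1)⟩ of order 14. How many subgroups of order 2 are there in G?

7

|G| = 14 and 2 | 14, so subgroups of order 2 are possible by Lagrange.
The subgroups of order 2 are: {e, r^2s}; {e, r^3s}; {e, r^4s}; {e, r^5s}; … (7 in all).
So G has 7 subgroups of order 2.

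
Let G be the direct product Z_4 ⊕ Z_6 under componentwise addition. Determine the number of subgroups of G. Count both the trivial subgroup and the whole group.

|G| = 24, so by Lagrange every subgroup order divides 24. Divisors: 1, 2, 3, 4, 6, 8, 12, 24.
Subgroups by order — order 1: 1; order 2: 3; order 3: 1; order 4: 3; order 6: 3; order 8: 1; order 12: 3; order 24: 1.
Total: 1 + 3 + 1 + 3 + 3 + 1 + 3 + 1 = 16.

16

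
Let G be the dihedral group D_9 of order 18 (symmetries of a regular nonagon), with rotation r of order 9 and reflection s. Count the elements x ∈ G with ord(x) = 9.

6

The elements of order 9 are: r, r^2, r^4, r^5, r^7, r^8.
That's 6.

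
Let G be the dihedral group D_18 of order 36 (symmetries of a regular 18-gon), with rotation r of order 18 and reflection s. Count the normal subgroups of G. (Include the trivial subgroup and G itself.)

G has 45 subgroups. Checking conjugation-invariance by order — order 1: 1/1 normal; order 2: 1/19 normal; order 3: 1/1 normal; order 4: 0/9 normal; order 6: 1/7 normal; order 9: 1/1 normal; order 12: 0/3 normal; order 18: 3/3 normal; order 36: 1/1 normal.
Total normal subgroups: 9.

9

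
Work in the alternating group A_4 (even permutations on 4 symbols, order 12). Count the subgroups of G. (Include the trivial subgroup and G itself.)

10

|G| = 12, so by Lagrange every subgroup order divides 12. Divisors: 1, 2, 3, 4, 6, 12.
Subgroups by order — order 1: 1; order 2: 3; order 3: 4; order 4: 1; order 6: 0; order 12: 1.
Total: 1 + 3 + 4 + 1 + 0 + 1 = 10.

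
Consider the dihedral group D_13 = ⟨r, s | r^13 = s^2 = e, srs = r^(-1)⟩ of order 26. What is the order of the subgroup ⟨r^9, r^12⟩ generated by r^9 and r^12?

13

|⟨r^9⟩| = 13 and |⟨r^12⟩| = 13, so |H| is a multiple of lcm(13, 13) = 13 and divides |G| = 26.
Closing under the operation: H = {e, r, r^2, r^3, r^4, r^5, r^6, r^7, r^8, r^9, r^10, r^11, r^12}, so |H| = 13.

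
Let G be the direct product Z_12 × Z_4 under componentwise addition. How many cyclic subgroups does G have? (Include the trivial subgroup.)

Each element a generates a cyclic subgroup ⟨a⟩; distinct elements may generate the same one (a cyclic group of order d has φ(d) generators).
Cyclic subgroups by order — order 1: 1; order 2: 3; order 3: 1; order 4: 6; order 6: 3; order 12: 6.
Total: 20.

20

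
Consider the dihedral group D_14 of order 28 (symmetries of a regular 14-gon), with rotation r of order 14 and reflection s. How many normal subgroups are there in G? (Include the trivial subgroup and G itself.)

7

G has 28 subgroups. Checking conjugation-invariance by order — order 1: 1/1 normal; order 2: 1/15 normal; order 4: 0/7 normal; order 7: 1/1 normal; order 14: 3/3 normal; order 28: 1/1 normal.
Total normal subgroups: 7.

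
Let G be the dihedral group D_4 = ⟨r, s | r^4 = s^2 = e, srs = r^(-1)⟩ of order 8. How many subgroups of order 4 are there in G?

3

|G| = 8 and 4 | 8, so subgroups of order 4 are possible by Lagrange.
The subgroups of order 4 are: {e, r, r^2, r^3}; {e, r^2, s, r^2s}; {e, r^2, rs, r^3s}.
So G has 3 subgroups of order 4.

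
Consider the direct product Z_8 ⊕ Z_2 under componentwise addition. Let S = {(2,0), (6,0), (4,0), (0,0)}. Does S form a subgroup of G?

Yes

|S| = 4 divides |G| = 16, consistent with Lagrange.
S contains the identity, every element's inverse is in S, and S is closed under +: it is a subgroup.
In fact S = ⟨(6,0)⟩.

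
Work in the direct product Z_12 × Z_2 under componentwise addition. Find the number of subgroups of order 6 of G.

3

|G| = 24 and 6 | 24, so subgroups of order 6 are possible by Lagrange.
The subgroups of order 6 are: {(0,0), (0,1), (4,0), (4,1), (8,0), (8,1)}; {(0,0), (2,0), (4,0), (6,0), (8,0), (10,0)}; {(0,0), (2,1), (4,0), (6,1), (8,0), (10,1)}.
So G has 3 subgroups of order 6.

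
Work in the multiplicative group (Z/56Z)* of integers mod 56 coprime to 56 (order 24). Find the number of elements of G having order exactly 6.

Enumerating element orders in G gives 14 elements of order 6.

14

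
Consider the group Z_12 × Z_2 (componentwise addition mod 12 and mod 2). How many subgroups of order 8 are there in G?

|G| = 24 and 8 | 24, so subgroups of order 8 are possible by Lagrange.
The subgroups of order 8 are: {(0,0), (0,1), (3,0), (3,1), (6,0), (6,1), (9,0), (9,1)}.
So G has 1 subgroup of order 8.

1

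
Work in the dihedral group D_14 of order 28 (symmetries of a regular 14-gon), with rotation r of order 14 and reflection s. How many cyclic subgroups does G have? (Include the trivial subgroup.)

18

A cyclic subgroup of order d is generated by each of its φ(d) elements of order d, so the cyclic subgroups of order d number (#elements of order d)/φ(d).
Cyclic subgroups by order — order 1: 1; order 2: 15; order 7: 1; order 14: 1.
Total: 18.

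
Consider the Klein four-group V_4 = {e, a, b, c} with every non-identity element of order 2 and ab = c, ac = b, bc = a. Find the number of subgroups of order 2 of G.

|G| = 4 and 2 | 4, so subgroups of order 2 are possible by Lagrange.
The subgroups of order 2 are: {e, a}; {e, b}; {e, c}.
So G has 3 subgroups of order 2.

3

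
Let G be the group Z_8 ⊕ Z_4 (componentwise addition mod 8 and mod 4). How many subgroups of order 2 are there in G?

|G| = 32 and 2 | 32, so subgroups of order 2 are possible by Lagrange.
The subgroups of order 2 are: {(0,0), (0,2)}; {(0,0), (4,0)}; {(0,0), (4,2)}.
So G has 3 subgroups of order 2.

3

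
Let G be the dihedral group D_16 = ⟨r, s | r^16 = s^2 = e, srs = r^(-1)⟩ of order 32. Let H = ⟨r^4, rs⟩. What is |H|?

8

|⟨r^4⟩| = 4 and |⟨rs⟩| = 2, so |H| is a multiple of lcm(4, 2) = 4 and divides |G| = 32.
Closing under the operation: H = {e, r^4, r^8, r^12, rs, r^5s, r^9s, r^13s}, so |H| = 8.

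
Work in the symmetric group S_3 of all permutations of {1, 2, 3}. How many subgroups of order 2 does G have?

3

|G| = 6 and 2 | 6, so subgroups of order 2 are possible by Lagrange.
The subgroups of order 2 are: {e, (1 2)}; {e, (1 3)}; {e, (2 3)}.
So G has 3 subgroups of order 2.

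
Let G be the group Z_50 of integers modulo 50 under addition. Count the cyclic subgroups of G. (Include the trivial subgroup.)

6

Group the elements of G by the cyclic subgroup they generate; each cyclic subgroup of order d accounts for φ(d) elements.
Cyclic subgroups by order — order 1: 1; order 2: 1; order 5: 1; order 10: 1; order 25: 1; order 50: 1.
Total: 6.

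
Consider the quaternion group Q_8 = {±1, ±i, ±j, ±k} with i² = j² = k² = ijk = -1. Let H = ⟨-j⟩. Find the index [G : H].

|⟨-j⟩| = 4 and |G| = 8.
By Lagrange, [G : H] = |G|/|H| = 8/4 = 2.

2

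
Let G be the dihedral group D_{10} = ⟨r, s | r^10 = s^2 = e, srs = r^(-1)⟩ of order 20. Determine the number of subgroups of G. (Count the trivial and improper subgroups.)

22

|G| = 20, so by Lagrange every subgroup order divides 20. Divisors: 1, 2, 4, 5, 10, 20.
Subgroups by order — order 1: 1; order 2: 11; order 4: 5; order 5: 1; order 10: 3; order 20: 1.
Total: 1 + 11 + 5 + 1 + 3 + 1 = 22.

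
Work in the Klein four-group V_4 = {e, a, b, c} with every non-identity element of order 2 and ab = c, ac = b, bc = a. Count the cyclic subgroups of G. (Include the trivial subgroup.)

4

Group the elements of G by the cyclic subgroup they generate; each cyclic subgroup of order d accounts for φ(d) elements.
Cyclic subgroups by order — order 1: 1; order 2: 3.
Total: 4.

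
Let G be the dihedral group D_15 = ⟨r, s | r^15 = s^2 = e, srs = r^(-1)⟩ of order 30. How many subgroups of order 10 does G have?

3

|G| = 30 and 10 | 30, so subgroups of order 10 are possible by Lagrange.
The subgroups of order 10 are: {e, r^3, r^6, r^9, r^12, rs, r^4s, r^7s, r^10s, r^13s}; {e, r^3, r^6, r^9, r^12, r^2s, r^5s, r^8s, r^11s, r^14s}; {e, r^3, r^6, r^9, r^12, s, r^3s, r^6s, r^9s, r^12s}.
So G has 3 subgroups of order 10.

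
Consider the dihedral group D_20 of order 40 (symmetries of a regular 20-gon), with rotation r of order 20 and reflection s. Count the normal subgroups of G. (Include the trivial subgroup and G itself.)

9

G has 48 subgroups. Checking conjugation-invariance by order — order 1: 1/1 normal; order 2: 1/21 normal; order 4: 1/11 normal; order 5: 1/1 normal; order 8: 0/5 normal; order 10: 1/5 normal; order 20: 3/3 normal; order 40: 1/1 normal.
Total normal subgroups: 9.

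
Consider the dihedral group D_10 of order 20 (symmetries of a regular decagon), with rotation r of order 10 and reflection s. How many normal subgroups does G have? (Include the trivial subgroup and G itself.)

G has 22 subgroups. Checking conjugation-invariance by order — order 1: 1/1 normal; order 2: 1/11 normal; order 4: 0/5 normal; order 5: 1/1 normal; order 10: 3/3 normal; order 20: 1/1 normal.
Total normal subgroups: 7.

7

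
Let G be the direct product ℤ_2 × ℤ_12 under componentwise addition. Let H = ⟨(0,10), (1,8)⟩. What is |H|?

|⟨(0,10)⟩| = 6 and |⟨(1,8)⟩| = 6, so |H| is a multiple of lcm(6, 6) = 6 and divides |G| = 24.
Closing under the operation: H = {(0,0), (0,2), (0,4), (0,6), (0,8), (0,10), (1,0), (1,2), (1,4), (1,6), (1,8), (1,10)}, so |H| = 12.

12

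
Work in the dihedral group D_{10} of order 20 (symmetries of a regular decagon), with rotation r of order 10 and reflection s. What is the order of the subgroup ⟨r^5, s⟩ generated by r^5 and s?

|⟨r^5⟩| = 2 and |⟨s⟩| = 2, so |H| is a multiple of lcm(2, 2) = 2 and divides |G| = 20.
Closing under the operation: H = {e, r^5, s, r^5s}, so |H| = 4.

4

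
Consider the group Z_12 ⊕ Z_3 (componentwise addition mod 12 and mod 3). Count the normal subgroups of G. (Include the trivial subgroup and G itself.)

G is abelian, so every subgroup is normal.
G has 18 subgroups in total, hence 18 normal subgroups.

18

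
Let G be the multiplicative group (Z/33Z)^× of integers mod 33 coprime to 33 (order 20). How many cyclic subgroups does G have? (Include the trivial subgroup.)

8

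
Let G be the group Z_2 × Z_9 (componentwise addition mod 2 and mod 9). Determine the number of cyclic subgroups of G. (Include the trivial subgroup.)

6

Each element a generates a cyclic subgroup ⟨a⟩; distinct elements may generate the same one (a cyclic group of order d has φ(d) generators).
Cyclic subgroups by order — order 1: 1; order 2: 1; order 3: 1; order 6: 1; order 9: 1; order 18: 1.
Total: 6.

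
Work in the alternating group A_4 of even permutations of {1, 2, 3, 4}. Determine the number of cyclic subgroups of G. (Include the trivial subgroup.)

8

A cyclic subgroup of order d is generated by each of its φ(d) elements of order d, so the cyclic subgroups of order d number (#elements of order d)/φ(d).
Cyclic subgroups by order — order 1: 1; order 2: 3; order 3: 4.
Total: 8.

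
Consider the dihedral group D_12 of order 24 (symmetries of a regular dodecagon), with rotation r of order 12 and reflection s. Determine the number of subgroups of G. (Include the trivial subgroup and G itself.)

34

|G| = 24, so by Lagrange every subgroup order divides 24. Divisors: 1, 2, 3, 4, 6, 8, 12, 24.
Subgroups by order — order 1: 1; order 2: 13; order 3: 1; order 4: 7; order 6: 5; order 8: 3; order 12: 3; order 24: 1.
Total: 1 + 13 + 1 + 7 + 5 + 3 + 3 + 1 = 34.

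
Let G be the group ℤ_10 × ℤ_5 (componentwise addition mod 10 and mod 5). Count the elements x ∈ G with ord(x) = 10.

An element (a,b) has order lcm(ord(a), ord(b)); count pairs with lcm equal to 10.
Enumerating gives 24 such elements.

24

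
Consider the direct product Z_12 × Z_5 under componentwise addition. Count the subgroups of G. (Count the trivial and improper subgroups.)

|G| = 60, so by Lagrange every subgroup order divides 60. Divisors: 1, 2, 3, 4, 5, 6, 10, 12, 15, 20, 30, 60.
Subgroups by order — order 1: 1; order 2: 1; order 3: 1; order 4: 1; order 5: 1; order 6: 1; order 10: 1; order 12: 1; order 15: 1; order 20: 1; order 30: 1; order 60: 1.
Total: 1 + 1 + 1 + 1 + 1 + 1 + 1 + 1 + 1 + 1 + 1 + 1 = 12.

12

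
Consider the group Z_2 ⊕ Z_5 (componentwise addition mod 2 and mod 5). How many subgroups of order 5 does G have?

1

|G| = 10 and 5 | 10, so subgroups of order 5 are possible by Lagrange.
The subgroups of order 5 are: {(0,0), (0,1), (0,2), (0,3), (0,4)}.
So G has 1 subgroup of order 5.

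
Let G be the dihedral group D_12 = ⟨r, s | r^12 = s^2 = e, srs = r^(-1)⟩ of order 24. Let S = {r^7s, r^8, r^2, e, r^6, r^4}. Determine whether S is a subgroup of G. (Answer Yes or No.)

No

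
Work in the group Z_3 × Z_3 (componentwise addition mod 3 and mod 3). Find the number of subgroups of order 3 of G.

4

|G| = 9 and 3 | 9, so subgroups of order 3 are possible by Lagrange.
The subgroups of order 3 are: {(0,0), (0,1), (0,2)}; {(0,0), (1,0), (2,0)}; {(0,0), (1,1), (2,2)}; {(0,0), (1,2), (2,1)}.
So G has 4 subgroups of order 3.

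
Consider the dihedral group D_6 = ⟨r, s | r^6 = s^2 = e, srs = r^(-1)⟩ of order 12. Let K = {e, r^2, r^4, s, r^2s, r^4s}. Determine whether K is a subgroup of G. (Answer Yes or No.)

|K| = 6 divides |G| = 12, consistent with Lagrange.
K contains the identity, every element's inverse is in K, and K is closed under ·: it is a subgroup.

Yes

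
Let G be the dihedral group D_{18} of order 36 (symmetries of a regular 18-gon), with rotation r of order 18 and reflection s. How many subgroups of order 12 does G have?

3

|G| = 36 and 12 | 36, so subgroups of order 12 are possible by Lagrange.
The subgroups of order 12 are: {e, r^3, r^6, r^9, r^12, r^15, rs, r^4s, r^7s, r^10s, r^13s, r^16s}; {e, r^3, r^6, r^9, r^12, r^15, r^2s, r^5s, r^8s, r^11s, r^14s, r^17s}; {e, r^3, r^6, r^9, r^12, r^15, s, r^3s, r^6s, r^9s, r^12s, r^15s}.
So G has 3 subgroups of order 12.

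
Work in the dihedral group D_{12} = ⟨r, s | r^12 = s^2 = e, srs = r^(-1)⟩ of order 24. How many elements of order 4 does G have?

2

The elements of order 4 are: r^3, r^9.
That's 2.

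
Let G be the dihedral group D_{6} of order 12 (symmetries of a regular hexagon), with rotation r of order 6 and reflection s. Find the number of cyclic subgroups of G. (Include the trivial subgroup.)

10

Group the elements of G by the cyclic subgroup they generate; each cyclic subgroup of order d accounts for φ(d) elements.
Cyclic subgroups by order — order 1: 1; order 2: 7; order 3: 1; order 6: 1.
Total: 10.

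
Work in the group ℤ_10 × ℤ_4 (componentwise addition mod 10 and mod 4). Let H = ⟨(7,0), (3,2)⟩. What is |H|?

20

|⟨(7,0)⟩| = 10 and |⟨(3,2)⟩| = 10, so |H| is a multiple of lcm(10, 10) = 10 and divides |G| = 40.
Closing under the operation: H = {(0,0), (0,2), (1,0), (1,2), (2,0), (2,2), (3,0), (3,2), (4,0), (4,2), (5,0), (5,2), (6,0), (6,2), (7,0), (7,2), (8,0), (8,2), (9,0), (9,2)}, so |H| = 20.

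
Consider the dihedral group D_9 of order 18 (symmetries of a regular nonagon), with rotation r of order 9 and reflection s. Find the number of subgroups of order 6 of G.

|G| = 18 and 6 | 18, so subgroups of order 6 are possible by Lagrange.
The subgroups of order 6 are: {e, r^3, r^6, r^2s, r^5s, r^8s}; {e, r^3, r^6, s, r^3s, r^6s}; {e, r^3, r^6, rs, r^4s, r^7s}.
So G has 3 subgroups of order 6.

3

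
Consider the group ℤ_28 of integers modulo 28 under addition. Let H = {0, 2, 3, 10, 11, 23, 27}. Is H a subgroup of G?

No

2 ∈ H but its inverse 26 ∉ H, so H is not a subgroup.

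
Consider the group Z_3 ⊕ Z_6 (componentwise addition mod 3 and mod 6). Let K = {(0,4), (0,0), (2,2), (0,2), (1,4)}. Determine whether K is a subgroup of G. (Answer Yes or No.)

No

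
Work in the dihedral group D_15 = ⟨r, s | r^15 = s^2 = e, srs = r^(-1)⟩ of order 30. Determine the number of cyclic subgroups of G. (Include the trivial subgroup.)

19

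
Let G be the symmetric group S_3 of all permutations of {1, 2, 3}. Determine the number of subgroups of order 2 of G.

|G| = 6 and 2 | 6, so subgroups of order 2 are possible by Lagrange.
The subgroups of order 2 are: {e, (1 2)}; {e, (1 3)}; {e, (2 3)}.
So G has 3 subgroups of order 2.

3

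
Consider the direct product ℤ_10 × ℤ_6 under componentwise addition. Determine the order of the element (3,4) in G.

The order of (3,4) in Z_10 × Z_6 is lcm(ord(3) in Z_10, ord(4) in Z_6).
ord(3) = 10 and ord(4) = 3, so |⟨(3,4)⟩| = lcm(10, 3) = 30.

30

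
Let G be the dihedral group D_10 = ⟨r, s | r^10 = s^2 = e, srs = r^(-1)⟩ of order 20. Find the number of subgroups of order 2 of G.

|G| = 20 and 2 | 20, so subgroups of order 2 are possible by Lagrange.
The subgroups of order 2 are: {e, r^2s}; {e, r^3s}; {e, r^4s}; {e, r^5}; … (11 in all).
So G has 11 subgroups of order 2.

11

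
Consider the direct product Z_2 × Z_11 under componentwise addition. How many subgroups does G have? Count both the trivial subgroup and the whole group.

|G| = 22, so by Lagrange every subgroup order divides 22. Divisors: 1, 2, 11, 22.
Subgroups by order — order 1: 1; order 2: 1; order 11: 1; order 22: 1.
Total: 1 + 1 + 1 + 1 = 4.

4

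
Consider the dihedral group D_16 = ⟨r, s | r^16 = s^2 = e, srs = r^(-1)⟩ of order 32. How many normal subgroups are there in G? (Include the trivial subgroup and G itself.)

8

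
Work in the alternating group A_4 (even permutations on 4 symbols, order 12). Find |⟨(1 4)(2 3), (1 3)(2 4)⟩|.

4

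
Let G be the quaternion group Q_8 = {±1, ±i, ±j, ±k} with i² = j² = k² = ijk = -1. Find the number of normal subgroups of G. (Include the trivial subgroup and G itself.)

6

G has 6 subgroups. Checking conjugation-invariance by order — order 1: 1/1 normal; order 2: 1/1 normal; order 4: 3/3 normal; order 8: 1/1 normal.
Total normal subgroups: 6.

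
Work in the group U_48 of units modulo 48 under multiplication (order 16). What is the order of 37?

Compute successive powers of 37 mod 48: 37, 25, 13, 1; 37^4 ≡ 1 (mod 48).
So |⟨37⟩| = 4.

4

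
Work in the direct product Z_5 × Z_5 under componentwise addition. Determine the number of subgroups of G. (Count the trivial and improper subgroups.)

|G| = 25, so by Lagrange every subgroup order divides 25. Divisors: 1, 5, 25.
Subgroups by order — order 1: 1; order 5: 6; order 25: 1.
Total: 1 + 6 + 1 = 8.

8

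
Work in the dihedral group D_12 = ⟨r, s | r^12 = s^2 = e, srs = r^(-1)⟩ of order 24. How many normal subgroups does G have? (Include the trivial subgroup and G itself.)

9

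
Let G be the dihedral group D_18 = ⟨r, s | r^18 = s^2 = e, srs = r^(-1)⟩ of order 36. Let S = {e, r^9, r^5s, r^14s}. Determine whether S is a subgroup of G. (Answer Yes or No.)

Yes

|S| = 4 divides |G| = 36, consistent with Lagrange.
S contains the identity, every element's inverse is in S, and S is closed under ·: it is a subgroup.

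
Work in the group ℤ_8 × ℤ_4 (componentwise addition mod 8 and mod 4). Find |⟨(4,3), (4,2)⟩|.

8

|⟨(4,3)⟩| = 4 and |⟨(4,2)⟩| = 2, so |H| is a multiple of lcm(4, 2) = 4 and divides |G| = 32.
Closing under the operation: H = {(0,0), (0,1), (0,2), (0,3), (4,0), (4,1), (4,2), (4,3)}, so |H| = 8.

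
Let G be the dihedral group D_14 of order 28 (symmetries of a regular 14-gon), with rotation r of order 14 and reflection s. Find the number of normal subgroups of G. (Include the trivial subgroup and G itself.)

7

G has 28 subgroups. Checking conjugation-invariance by order — order 1: 1/1 normal; order 2: 1/15 normal; order 4: 0/7 normal; order 7: 1/1 normal; order 14: 3/3 normal; order 28: 1/1 normal.
Total normal subgroups: 7.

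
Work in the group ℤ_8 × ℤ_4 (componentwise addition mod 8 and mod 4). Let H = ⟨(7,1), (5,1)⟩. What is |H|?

|⟨(7,1)⟩| = 8 and |⟨(5,1)⟩| = 8, so |H| is a multiple of lcm(8, 8) = 8 and divides |G| = 32.
Closing under the operation: H = {(0,0), (0,2), (1,1), (1,3), (2,0), (2,2), (3,1), (3,3), (4,0), (4,2), (5,1), (5,3), (6,0), (6,2), (7,1), (7,3)}, so |H| = 16.

16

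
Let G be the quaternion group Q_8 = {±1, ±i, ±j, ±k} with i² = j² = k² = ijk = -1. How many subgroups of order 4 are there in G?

3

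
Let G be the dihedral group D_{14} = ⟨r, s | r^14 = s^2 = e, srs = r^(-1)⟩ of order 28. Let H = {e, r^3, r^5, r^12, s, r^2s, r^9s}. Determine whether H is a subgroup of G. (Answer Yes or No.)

No

r^5 ∈ H but its inverse r^9 ∉ H, so H is not a subgroup.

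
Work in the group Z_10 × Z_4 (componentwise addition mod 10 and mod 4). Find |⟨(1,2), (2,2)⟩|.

20

|⟨(1,2)⟩| = 10 and |⟨(2,2)⟩| = 10, so |H| is a multiple of lcm(10, 10) = 10 and divides |G| = 40.
Closing under the operation: H = {(0,0), (0,2), (1,0), (1,2), (2,0), (2,2), (3,0), (3,2), (4,0), (4,2), (5,0), (5,2), (6,0), (6,2), (7,0), (7,2), (8,0), (8,2), (9,0), (9,2)}, so |H| = 20.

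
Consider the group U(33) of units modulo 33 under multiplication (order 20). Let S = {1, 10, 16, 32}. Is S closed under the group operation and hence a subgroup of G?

16 ∈ S but its inverse 31 ∉ S, so S is not a subgroup.

No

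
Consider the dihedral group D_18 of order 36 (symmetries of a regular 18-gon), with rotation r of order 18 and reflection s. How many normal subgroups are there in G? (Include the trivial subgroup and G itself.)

G has 45 subgroups. Checking conjugation-invariance by order — order 1: 1/1 normal; order 2: 1/19 normal; order 3: 1/1 normal; order 4: 0/9 normal; order 6: 1/7 normal; order 9: 1/1 normal; order 12: 0/3 normal; order 18: 3/3 normal; order 36: 1/1 normal.
Total normal subgroups: 9.

9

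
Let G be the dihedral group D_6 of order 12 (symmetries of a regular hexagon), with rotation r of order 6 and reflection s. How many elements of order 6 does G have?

2

The elements of order 6 are: r, r^5.
That's 2.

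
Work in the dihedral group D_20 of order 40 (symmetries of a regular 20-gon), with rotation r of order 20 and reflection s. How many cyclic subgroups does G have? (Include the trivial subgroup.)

A cyclic subgroup of order d is generated by each of its φ(d) elements of order d, so the cyclic subgroups of order d number (#elements of order d)/φ(d).
Cyclic subgroups by order — order 1: 1; order 2: 21; order 4: 1; order 5: 1; order 10: 1; order 20: 1.
Total: 26.

26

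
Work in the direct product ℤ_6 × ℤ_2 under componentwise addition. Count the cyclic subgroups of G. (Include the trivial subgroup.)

Each element a generates a cyclic subgroup ⟨a⟩; distinct elements may generate the same one (a cyclic group of order d has φ(d) generators).
Cyclic subgroups by order — order 1: 1; order 2: 3; order 3: 1; order 6: 3.
Total: 8.

8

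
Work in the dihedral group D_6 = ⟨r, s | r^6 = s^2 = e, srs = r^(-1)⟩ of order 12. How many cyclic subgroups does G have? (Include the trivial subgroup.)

Group the elements of G by the cyclic subgroup they generate; each cyclic subgroup of order d accounts for φ(d) elements.
Cyclic subgroups by order — order 1: 1; order 2: 7; order 3: 1; order 6: 1.
Total: 10.

10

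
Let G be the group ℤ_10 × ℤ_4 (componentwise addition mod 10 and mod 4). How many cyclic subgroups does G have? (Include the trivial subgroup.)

Group the elements of G by the cyclic subgroup they generate; each cyclic subgroup of order d accounts for φ(d) elements.
Cyclic subgroups by order — order 1: 1; order 2: 3; order 4: 2; order 5: 1; order 10: 3; order 20: 2.
Total: 12.

12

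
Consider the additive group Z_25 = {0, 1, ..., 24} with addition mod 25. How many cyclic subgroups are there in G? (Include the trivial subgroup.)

3

Group the elements of G by the cyclic subgroup they generate; each cyclic subgroup of order d accounts for φ(d) elements.
Cyclic subgroups by order — order 1: 1; order 5: 1; order 25: 1.
Total: 3.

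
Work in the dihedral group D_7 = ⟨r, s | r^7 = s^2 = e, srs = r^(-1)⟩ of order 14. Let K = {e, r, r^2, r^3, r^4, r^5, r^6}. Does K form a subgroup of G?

|K| = 7 divides |G| = 14, consistent with Lagrange.
K contains the identity, every element's inverse is in K, and K is closed under ·: it is a subgroup.
In fact K = ⟨r^4⟩.

Yes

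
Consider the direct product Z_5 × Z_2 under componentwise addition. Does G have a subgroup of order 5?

5 | 10. A subgroup of order 5 is {(0,0), (1,0), (2,0), (3,0), (4,0)}.

Yes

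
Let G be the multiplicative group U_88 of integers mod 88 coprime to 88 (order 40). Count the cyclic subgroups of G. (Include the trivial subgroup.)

16

Group the elements of G by the cyclic subgroup they generate; each cyclic subgroup of order d accounts for φ(d) elements.
Cyclic subgroups by order — order 1: 1; order 2: 7; order 5: 1; order 10: 7.
Total: 16.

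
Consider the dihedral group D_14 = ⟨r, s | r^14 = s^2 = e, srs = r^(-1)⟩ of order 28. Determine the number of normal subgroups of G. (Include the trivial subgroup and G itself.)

G has 28 subgroups. Checking conjugation-invariance by order — order 1: 1/1 normal; order 2: 1/15 normal; order 4: 0/7 normal; order 7: 1/1 normal; order 14: 3/3 normal; order 28: 1/1 normal.
Total normal subgroups: 7.

7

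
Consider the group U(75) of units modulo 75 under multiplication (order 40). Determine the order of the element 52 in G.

Compute successive powers of 52 mod 75: 52, 4, 58, 16, 7, 64, 28, 31, …; 52^20 ≡ 1 (mod 75).
So |⟨52⟩| = 20.

20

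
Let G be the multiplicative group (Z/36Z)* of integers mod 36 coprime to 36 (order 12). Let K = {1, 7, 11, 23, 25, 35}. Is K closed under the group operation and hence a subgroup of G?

No

7 ∈ K but its inverse 31 ∉ K, so K is not a subgroup.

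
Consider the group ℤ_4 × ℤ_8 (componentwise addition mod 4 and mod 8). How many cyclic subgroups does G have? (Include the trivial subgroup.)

14

Group the elements of G by the cyclic subgroup they generate; each cyclic subgroup of order d accounts for φ(d) elements.
Cyclic subgroups by order — order 1: 1; order 2: 3; order 4: 6; order 8: 4.
Total: 14.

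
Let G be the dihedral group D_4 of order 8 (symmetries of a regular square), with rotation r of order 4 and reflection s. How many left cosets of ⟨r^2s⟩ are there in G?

4

|⟨r^2s⟩| = 2 and |G| = 8.
By Lagrange, [G : H] = |G|/|H| = 8/2 = 4.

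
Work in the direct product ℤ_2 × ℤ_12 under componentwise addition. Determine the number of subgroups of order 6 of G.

|G| = 24 and 6 | 24, so subgroups of order 6 are possible by Lagrange.
The subgroups of order 6 are: {(0,0), (0,2), (0,4), (0,6), (0,8), (0,10)}; {(0,0), (0,4), (0,8), (1,0), (1,4), (1,8)}; {(0,0), (0,4), (0,8), (1,2), (1,6), (1,10)}.
So G has 3 subgroups of order 6.

3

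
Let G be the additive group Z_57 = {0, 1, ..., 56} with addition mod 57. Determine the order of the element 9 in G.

In Z_57, the order of an element a is n/gcd(a, n).
gcd(9, 57) = 3, so |⟨9⟩| = 57/3 = 19.

19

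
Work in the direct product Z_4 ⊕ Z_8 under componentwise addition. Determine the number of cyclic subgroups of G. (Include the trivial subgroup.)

14

Group the elements of G by the cyclic subgroup they generate; each cyclic subgroup of order d accounts for φ(d) elements.
Cyclic subgroups by order — order 1: 1; order 2: 3; order 4: 6; order 8: 4.
Total: 14.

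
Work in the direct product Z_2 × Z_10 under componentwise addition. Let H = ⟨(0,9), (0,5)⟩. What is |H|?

|⟨(0,9)⟩| = 10 and |⟨(0,5)⟩| = 2, so |H| is a multiple of lcm(10, 2) = 10 and divides |G| = 20.
Closing under the operation: H = {(0,0), (0,1), (0,2), (0,3), (0,4), (0,5), (0,6), (0,7), (0,8), (0,9)}, so |H| = 10.

10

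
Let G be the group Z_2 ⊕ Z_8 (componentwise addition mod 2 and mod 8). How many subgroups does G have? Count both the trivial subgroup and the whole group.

11

|G| = 16, so by Lagrange every subgroup order divides 16. Divisors: 1, 2, 4, 8, 16.
Subgroups by order — order 1: 1; order 2: 3; order 4: 3; order 8: 3; order 16: 1.
Total: 1 + 3 + 3 + 3 + 1 = 11.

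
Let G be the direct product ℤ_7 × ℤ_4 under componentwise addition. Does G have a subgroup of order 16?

16 does not divide |G| = 28, so by Lagrange no subgroup of order 16 exists.

No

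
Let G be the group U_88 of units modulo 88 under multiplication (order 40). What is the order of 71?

Compute successive powers of 71 mod 88: 71, 25, 15, 9, 23, 49, 47, 81, …; 71^10 ≡ 1 (mod 88).
So |⟨71⟩| = 10.

10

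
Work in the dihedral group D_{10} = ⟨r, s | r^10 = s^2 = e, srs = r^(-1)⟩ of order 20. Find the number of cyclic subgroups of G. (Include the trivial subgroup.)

14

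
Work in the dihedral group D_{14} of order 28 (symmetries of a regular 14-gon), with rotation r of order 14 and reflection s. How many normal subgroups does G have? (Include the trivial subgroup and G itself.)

7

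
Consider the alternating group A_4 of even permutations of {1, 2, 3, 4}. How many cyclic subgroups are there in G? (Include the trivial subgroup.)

8

Each element a generates a cyclic subgroup ⟨a⟩; distinct elements may generate the same one (a cyclic group of order d has φ(d) generators).
Cyclic subgroups by order — order 1: 1; order 2: 3; order 3: 4.
Total: 8.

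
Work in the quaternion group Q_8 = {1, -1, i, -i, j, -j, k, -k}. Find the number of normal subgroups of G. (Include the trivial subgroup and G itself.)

G has 6 subgroups. Checking conjugation-invariance by order — order 1: 1/1 normal; order 2: 1/1 normal; order 4: 3/3 normal; order 8: 1/1 normal.
Total normal subgroups: 6.

6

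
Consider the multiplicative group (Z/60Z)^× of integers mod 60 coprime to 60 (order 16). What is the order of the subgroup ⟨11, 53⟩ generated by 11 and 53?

8

|⟨11⟩| = 2 and |⟨53⟩| = 4, so |H| is a multiple of lcm(2, 4) = 4 and divides |G| = 16.
Closing under the operation: H = {1, 7, 11, 17, 43, 49, 53, 59}, so |H| = 8.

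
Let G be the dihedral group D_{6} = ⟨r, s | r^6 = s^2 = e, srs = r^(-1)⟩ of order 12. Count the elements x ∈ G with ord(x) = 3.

2

The elements of order 3 are: r^2, r^4.
That's 2.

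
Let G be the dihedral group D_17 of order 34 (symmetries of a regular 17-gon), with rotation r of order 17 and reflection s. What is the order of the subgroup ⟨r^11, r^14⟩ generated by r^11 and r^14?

17

|⟨r^11⟩| = 17 and |⟨r^14⟩| = 17, so |H| is a multiple of lcm(17, 17) = 17 and divides |G| = 34.
Closing under the operation: H = {e, r, r^2, r^3, r^4, r^5, r^6, r^7, r^8, r^9, r^10, r^11, r^12, r^13, r^14, r^15, r^16}, so |H| = 17.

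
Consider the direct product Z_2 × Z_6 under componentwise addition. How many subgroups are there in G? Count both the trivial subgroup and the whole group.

|G| = 12, so by Lagrange every subgroup order divides 12. Divisors: 1, 2, 3, 4, 6, 12.
Subgroups by order — order 1: 1; order 2: 3; order 3: 1; order 4: 1; order 6: 3; order 12: 1.
Total: 1 + 3 + 1 + 1 + 3 + 1 = 10.

10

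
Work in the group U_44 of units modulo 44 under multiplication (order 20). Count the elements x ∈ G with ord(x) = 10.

12

Enumerating element orders in G gives 12 elements of order 10.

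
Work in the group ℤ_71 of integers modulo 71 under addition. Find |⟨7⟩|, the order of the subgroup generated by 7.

In ℤ_71, the order of an element a is n/gcd(a, n).
gcd(7, 71) = 1, so |⟨7⟩| = 71/1 = 71.

71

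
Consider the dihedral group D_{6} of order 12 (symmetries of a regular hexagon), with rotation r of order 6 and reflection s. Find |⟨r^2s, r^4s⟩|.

|⟨r^2s⟩| = 2 and |⟨r^4s⟩| = 2, so |H| is a multiple of lcm(2, 2) = 2 and divides |G| = 12.
Closing under the operation: H = {e, r^2, r^4, s, r^2s, r^4s}, so |H| = 6.

6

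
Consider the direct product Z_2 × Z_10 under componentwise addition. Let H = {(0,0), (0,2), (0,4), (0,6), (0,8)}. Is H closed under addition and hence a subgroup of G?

Yes

|H| = 5 divides |G| = 20, consistent with Lagrange.
H contains the identity, every element's inverse is in H, and H is closed under +: it is a subgroup.
In fact H = ⟨(0,2)⟩.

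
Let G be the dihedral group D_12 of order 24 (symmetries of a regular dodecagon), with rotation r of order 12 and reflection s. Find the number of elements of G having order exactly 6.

The elements of order 6 are: r^2, r^10.
That's 2.

2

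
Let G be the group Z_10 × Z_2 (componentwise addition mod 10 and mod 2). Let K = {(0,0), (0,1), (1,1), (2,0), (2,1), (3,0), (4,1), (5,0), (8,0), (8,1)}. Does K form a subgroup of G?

(1,1) ∈ K but its inverse (9,1) ∉ K, so K is not a subgroup.

No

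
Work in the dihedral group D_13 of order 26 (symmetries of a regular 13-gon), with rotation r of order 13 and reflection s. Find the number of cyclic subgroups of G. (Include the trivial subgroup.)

15

A cyclic subgroup of order d is generated by each of its φ(d) elements of order d, so the cyclic subgroups of order d number (#elements of order d)/φ(d).
Cyclic subgroups by order — order 1: 1; order 2: 13; order 13: 1.
Total: 15.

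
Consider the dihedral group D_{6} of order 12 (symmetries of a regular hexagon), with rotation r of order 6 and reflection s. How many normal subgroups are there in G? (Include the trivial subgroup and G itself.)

G has 16 subgroups. Checking conjugation-invariance by order — order 1: 1/1 normal; order 2: 1/7 normal; order 3: 1/1 normal; order 4: 0/3 normal; order 6: 3/3 normal; order 12: 1/1 normal.
Total normal subgroups: 7.

7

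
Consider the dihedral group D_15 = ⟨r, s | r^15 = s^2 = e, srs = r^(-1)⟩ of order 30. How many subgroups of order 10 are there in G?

3

|G| = 30 and 10 | 30, so subgroups of order 10 are possible by Lagrange.
The subgroups of order 10 are: {e, r^3, r^6, r^9, r^12, rs, r^4s, r^7s, r^10s, r^13s}; {e, r^3, r^6, r^9, r^12, r^2s, r^5s, r^8s, r^11s, r^14s}; {e, r^3, r^6, r^9, r^12, s, r^3s, r^6s, r^9s, r^12s}.
So G has 3 subgroups of order 10.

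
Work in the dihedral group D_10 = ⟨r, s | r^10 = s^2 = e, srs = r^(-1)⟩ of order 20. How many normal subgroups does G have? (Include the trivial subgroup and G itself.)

7

G has 22 subgroups. Checking conjugation-invariance by order — order 1: 1/1 normal; order 2: 1/11 normal; order 4: 0/5 normal; order 5: 1/1 normal; order 10: 3/3 normal; order 20: 1/1 normal.
Total normal subgroups: 7.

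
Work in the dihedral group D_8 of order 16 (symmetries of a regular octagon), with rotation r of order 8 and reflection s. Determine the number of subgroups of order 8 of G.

3

|G| = 16 and 8 | 16, so subgroups of order 8 are possible by Lagrange.
The subgroups of order 8 are: {e, r, r^2, r^3, r^4, r^5, r^6, r^7}; {e, r^2, r^4, r^6, s, r^2s, r^4s, r^6s}; {e, r^2, r^4, r^6, rs, r^3s, r^5s, r^7s}.
So G has 3 subgroups of order 8.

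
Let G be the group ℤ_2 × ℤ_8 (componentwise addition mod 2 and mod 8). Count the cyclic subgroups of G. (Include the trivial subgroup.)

Each element a generates a cyclic subgroup ⟨a⟩; distinct elements may generate the same one (a cyclic group of order d has φ(d) generators).
Cyclic subgroups by order — order 1: 1; order 2: 3; order 4: 2; order 8: 2.
Total: 8.

8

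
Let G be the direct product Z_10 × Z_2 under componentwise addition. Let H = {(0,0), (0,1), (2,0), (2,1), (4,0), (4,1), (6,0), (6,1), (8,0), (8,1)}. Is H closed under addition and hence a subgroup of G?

|H| = 10 divides |G| = 20, consistent with Lagrange.
H contains the identity, every element's inverse is in H, and H is closed under +: it is a subgroup.
In fact H = ⟨(2,1)⟩.

Yes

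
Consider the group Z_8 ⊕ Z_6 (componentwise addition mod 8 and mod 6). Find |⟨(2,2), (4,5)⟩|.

|⟨(2,2)⟩| = 12 and |⟨(4,5)⟩| = 6, so |H| is a multiple of lcm(12, 6) = 12 and divides |G| = 48.
Closing under the operation: H = {(0,0), (0,1), (0,2), (0,3), (0,4), (0,5), (2,0), (2,1), (2,2), (2,3), (2,4), (2,5), (4,0), (4,1), (4,2), (4,3), (4,4), (4,5), (6,0), (6,1), (6,2), (6,3), (6,4), (6,5)}, so |H| = 24.

24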